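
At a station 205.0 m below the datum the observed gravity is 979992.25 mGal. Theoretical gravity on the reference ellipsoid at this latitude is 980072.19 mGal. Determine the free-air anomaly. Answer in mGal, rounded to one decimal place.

Free-air correction = 0.3086 × -205.0 = -63.26 mGal
Free-air anomaly = 979992.25 − 980072.19 + (-63.26) = -143.20 mGal

-143.2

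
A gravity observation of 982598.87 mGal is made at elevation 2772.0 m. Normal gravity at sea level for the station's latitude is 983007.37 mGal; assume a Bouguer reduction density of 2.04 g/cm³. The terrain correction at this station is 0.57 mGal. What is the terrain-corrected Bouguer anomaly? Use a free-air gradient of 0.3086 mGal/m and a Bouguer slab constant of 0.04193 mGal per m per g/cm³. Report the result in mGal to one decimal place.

Free-air correction = 0.3086 × 2772.0 = 855.44 mGal
Free-air anomaly = 982598.87 − 983007.37 + (855.44) = 446.94 mGal
Bouguer slab correction = 0.04193 × 2.04 × 2772.0 = 237.11 mGal
Simple Bouguer anomaly = 446.94 − (237.11) = 209.83 mGal
Complete Bouguer anomaly = 209.83 + 0.57 = 210.40 mGal

210.4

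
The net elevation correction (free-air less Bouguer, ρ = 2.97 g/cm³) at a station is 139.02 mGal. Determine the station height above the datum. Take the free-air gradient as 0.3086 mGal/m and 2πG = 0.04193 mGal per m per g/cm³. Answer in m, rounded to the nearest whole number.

755

Combined gradient = 0.3086 − 0.04193 × 2.97 = 0.1840679 mGal/m
h = 139.02 / 0.1840679 = 755.26 m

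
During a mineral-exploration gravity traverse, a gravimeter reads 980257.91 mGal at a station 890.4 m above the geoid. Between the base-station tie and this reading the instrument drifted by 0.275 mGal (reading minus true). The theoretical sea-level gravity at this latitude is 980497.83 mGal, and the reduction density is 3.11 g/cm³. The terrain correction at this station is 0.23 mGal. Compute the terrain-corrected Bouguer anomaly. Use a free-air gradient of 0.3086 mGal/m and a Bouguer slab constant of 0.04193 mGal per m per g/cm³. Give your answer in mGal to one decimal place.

Drift-corrected reading = 980257.91 − (0.275) = 980257.635 mGal
Free-air correction = 0.3086 × 890.4 = 274.78 mGal
Free-air anomaly = 980257.635 − 980497.83 + (274.78) = 34.585 mGal
Bouguer slab correction = 0.04193 × 3.11 × 890.4 = 116.11 mGal
Simple Bouguer anomaly = 34.585 − (116.11) = -81.525 mGal
Complete Bouguer anomaly = -81.525 + 0.23 = -81.295 mGal

-81.3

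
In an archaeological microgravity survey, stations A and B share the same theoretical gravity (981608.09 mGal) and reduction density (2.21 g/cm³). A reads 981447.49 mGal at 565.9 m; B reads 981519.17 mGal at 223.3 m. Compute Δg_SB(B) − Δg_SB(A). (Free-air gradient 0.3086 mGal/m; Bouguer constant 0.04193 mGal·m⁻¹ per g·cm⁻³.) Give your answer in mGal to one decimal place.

-2.3

Δg_SB(A) = 981447.49 − 981608.09 + 0.3086×565.9 − 0.04193×2.21×565.9 = -38.40 mGal
Δg_SB(B) = 981519.17 − 981608.09 + 0.3086×223.3 − 0.04193×2.21×223.3 = -40.70 mGal
Difference = -40.70 − (-38.40) = -2.30 mGal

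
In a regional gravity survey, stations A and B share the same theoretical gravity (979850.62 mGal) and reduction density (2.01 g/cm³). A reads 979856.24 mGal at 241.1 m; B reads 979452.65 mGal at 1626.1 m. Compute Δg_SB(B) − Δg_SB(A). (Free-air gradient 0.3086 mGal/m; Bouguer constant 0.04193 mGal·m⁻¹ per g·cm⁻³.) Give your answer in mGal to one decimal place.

-92.9

Δg_SB(A) = 979856.24 − 979850.62 + 0.3086×241.1 − 0.04193×2.01×241.1 = 59.70 mGal
Δg_SB(B) = 979452.65 − 979850.62 + 0.3086×1626.1 − 0.04193×2.01×1626.1 = -33.20 mGal
Difference = -33.20 − (59.70) = -92.90 mGal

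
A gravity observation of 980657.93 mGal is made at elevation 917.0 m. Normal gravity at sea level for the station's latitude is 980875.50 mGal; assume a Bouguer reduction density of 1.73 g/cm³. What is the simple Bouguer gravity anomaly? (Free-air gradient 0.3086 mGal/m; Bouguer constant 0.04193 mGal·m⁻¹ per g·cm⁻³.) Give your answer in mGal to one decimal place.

Free-air correction = 0.3086 × 917.0 = 282.99 mGal
Free-air anomaly = 980657.93 − 980875.50 + (282.99) = 65.42 mGal
Bouguer slab correction = 0.04193 × 1.73 × 917.0 = 66.52 mGal
Simple Bouguer anomaly = 65.42 − (66.52) = -1.10 mGal

-1.1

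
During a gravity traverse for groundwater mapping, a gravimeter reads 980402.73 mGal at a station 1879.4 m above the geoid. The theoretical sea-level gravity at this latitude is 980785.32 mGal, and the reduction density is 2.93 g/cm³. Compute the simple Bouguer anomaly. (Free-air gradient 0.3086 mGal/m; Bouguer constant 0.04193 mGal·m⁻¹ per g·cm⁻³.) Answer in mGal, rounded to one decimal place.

Free-air correction = 0.3086 × 1879.4 = 579.98 mGal
Free-air anomaly = 980402.73 − 980785.32 + (579.98) = 197.39 mGal
Bouguer slab correction = 0.04193 × 2.93 × 1879.4 = 230.89 mGal
Simple Bouguer anomaly = 197.39 − (230.89) = -33.50 mGal

-33.5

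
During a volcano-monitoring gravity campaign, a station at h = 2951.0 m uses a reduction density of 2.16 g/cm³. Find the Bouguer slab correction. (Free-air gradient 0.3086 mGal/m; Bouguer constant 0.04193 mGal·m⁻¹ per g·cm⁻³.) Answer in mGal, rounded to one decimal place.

Bouguer slab correction = 0.04193 × 2.16 × 2951.0 = 267.3 mGal

267.3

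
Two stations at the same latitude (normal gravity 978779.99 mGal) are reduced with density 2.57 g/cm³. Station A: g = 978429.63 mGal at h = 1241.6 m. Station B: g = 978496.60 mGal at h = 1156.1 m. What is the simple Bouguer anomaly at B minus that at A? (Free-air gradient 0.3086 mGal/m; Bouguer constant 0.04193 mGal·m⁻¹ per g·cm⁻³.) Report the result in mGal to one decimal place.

Δg_SB(A) = 978429.63 − 978779.99 + 0.3086×1241.6 − 0.04193×2.57×1241.6 = -101.00 mGal
Δg_SB(B) = 978496.60 − 978779.99 + 0.3086×1156.1 − 0.04193×2.57×1156.1 = -51.20 mGal
Difference = -51.20 − (-101.00) = 49.80 mGal

49.8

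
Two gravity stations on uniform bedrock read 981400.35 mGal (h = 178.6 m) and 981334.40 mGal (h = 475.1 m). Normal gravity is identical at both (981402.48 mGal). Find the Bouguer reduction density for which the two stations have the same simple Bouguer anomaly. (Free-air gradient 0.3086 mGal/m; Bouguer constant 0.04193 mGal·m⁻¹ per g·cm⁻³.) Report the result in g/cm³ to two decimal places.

2.06

Δg_obs = 981334.40 − 981400.35 = -65.95 mGal over Δh = 475.1 − 178.6 = 296.5 m
Equal Bouguer anomalies ⇒ Δg_obs + (0.3086 − 0.04193ρ)·Δh = 0
0.3086 − 0.04193ρ = −Δg_obs/Δh = 0.22243
ρ = (0.3086 − 0.22243) / 0.04193 = 2.06 g/cm³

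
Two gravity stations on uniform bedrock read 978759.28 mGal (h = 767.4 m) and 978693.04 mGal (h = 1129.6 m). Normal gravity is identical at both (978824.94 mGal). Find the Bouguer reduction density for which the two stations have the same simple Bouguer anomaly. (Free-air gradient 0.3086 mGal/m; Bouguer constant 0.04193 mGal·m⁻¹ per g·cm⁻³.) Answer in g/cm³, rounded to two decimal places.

Δg_obs = 978693.04 − 978759.28 = -66.24 mGal over Δh = 1129.6 − 767.4 = 362.2 m
Equal Bouguer anomalies ⇒ Δg_obs + (0.3086 − 0.04193ρ)·Δh = 0
0.3086 − 0.04193ρ = −Δg_obs/Δh = 0.18288
ρ = (0.3086 − 0.18288) / 0.04193 = 3.00 g/cm³

3.00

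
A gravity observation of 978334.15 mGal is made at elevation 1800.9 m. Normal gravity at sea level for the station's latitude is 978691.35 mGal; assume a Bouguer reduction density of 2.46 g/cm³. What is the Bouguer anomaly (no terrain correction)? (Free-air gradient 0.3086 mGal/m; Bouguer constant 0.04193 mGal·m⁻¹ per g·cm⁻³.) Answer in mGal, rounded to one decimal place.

Free-air correction = 0.3086 × 1800.9 = 555.76 mGal
Free-air anomaly = 978334.15 − 978691.35 + (555.76) = 198.56 mGal
Bouguer slab correction = 0.04193 × 2.46 × 1800.9 = 185.76 mGal
Simple Bouguer anomaly = 198.56 − (185.76) = 12.80 mGal

12.8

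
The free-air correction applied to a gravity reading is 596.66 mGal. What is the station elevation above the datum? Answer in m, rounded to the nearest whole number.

1933

h = 596.66 / 0.3086 = 1933.44 m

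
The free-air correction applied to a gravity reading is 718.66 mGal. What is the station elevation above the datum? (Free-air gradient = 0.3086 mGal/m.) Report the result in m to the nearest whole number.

2329

h = 718.66 / 0.3086 = 2328.78 m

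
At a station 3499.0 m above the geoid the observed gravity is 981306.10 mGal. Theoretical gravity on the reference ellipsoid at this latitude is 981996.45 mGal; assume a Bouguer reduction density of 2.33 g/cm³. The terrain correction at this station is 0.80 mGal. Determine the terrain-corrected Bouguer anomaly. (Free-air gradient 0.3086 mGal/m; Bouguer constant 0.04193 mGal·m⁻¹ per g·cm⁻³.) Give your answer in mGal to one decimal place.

Free-air correction = 0.3086 × 3499.0 = 1079.79 mGal
Free-air anomaly = 981306.10 − 981996.45 + (1079.79) = 389.44 mGal
Bouguer slab correction = 0.04193 × 2.33 × 3499.0 = 341.84 mGal
Simple Bouguer anomaly = 389.44 − (341.84) = 47.60 mGal
Complete Bouguer anomaly = 47.60 + 0.80 = 48.40 mGal

48.4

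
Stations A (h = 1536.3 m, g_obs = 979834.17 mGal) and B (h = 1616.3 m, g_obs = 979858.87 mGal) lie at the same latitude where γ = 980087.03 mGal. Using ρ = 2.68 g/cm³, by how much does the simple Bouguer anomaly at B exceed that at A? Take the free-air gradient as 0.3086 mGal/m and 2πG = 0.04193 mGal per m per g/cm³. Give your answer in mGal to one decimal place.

Δg_SB(A) = 979834.17 − 980087.03 + 0.3086×1536.3 − 0.04193×2.68×1536.3 = 48.60 mGal
Δg_SB(B) = 979858.87 − 980087.03 + 0.3086×1616.3 − 0.04193×2.68×1616.3 = 89.00 mGal
Difference = 89.00 − (48.60) = 40.40 mGal

40.4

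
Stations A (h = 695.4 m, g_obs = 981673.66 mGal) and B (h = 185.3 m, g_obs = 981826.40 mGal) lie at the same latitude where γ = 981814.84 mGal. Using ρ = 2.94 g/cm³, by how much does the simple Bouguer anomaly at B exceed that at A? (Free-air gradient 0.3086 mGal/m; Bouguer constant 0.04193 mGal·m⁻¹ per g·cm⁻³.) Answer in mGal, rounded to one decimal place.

58.2

Δg_SB(A) = 981673.66 − 981814.84 + 0.3086×695.4 − 0.04193×2.94×695.4 = -12.30 mGal
Δg_SB(B) = 981826.40 − 981814.84 + 0.3086×185.3 − 0.04193×2.94×185.3 = 45.90 mGal
Difference = 45.90 − (-12.30) = 58.20 mGal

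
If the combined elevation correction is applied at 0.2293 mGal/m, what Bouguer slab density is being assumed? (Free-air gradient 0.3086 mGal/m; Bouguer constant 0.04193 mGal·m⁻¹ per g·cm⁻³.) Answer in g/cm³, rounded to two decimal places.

1.89

0.2293 = 0.3086 − 0.04193 × ρ
ρ = (0.3086 − 0.2293) / 0.04193 = 1.89 g/cm³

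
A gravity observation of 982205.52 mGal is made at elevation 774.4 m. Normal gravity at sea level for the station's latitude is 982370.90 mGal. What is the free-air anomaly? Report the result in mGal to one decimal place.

73.6

Free-air correction = 0.3086 × 774.4 = 238.98 mGal
Free-air anomaly = 982205.52 − 982370.90 + (238.98) = 73.60 mGal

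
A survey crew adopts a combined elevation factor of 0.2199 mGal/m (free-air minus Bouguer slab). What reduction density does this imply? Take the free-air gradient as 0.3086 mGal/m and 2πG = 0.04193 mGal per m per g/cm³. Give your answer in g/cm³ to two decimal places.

0.2199 = 0.3086 − 0.04193 × ρ
ρ = (0.3086 − 0.2199) / 0.04193 = 2.12 g/cm³

2.12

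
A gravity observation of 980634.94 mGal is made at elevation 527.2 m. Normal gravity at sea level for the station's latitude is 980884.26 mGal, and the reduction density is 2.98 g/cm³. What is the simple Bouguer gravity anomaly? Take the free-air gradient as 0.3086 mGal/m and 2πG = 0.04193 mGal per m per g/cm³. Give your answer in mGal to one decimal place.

-152.5

Free-air correction = 0.3086 × 527.2 = 162.69 mGal
Free-air anomaly = 980634.94 − 980884.26 + (162.69) = -86.63 mGal
Bouguer slab correction = 0.04193 × 2.98 × 527.2 = 65.87 mGal
Simple Bouguer anomaly = -86.63 − (65.87) = -152.50 mGal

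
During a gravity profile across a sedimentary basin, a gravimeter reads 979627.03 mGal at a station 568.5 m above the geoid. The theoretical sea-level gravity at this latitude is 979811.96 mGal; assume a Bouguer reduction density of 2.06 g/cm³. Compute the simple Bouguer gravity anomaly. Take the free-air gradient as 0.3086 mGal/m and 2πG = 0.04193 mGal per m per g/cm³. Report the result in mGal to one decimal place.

Free-air correction = 0.3086 × 568.5 = 175.44 mGal
Free-air anomaly = 979627.03 − 979811.96 + (175.44) = -9.49 mGal
Bouguer slab correction = 0.04193 × 2.06 × 568.5 = 49.10 mGal
Simple Bouguer anomaly = -9.49 − (49.10) = -58.59 mGal

-58.6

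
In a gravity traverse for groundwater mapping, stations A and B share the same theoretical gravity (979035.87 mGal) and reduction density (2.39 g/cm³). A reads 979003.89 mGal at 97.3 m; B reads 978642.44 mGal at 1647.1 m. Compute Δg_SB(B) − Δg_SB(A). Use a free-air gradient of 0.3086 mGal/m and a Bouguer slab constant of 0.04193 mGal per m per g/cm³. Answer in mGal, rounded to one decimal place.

-38.5

Δg_SB(A) = 979003.89 − 979035.87 + 0.3086×97.3 − 0.04193×2.39×97.3 = -11.70 mGal
Δg_SB(B) = 978642.44 − 979035.87 + 0.3086×1647.1 − 0.04193×2.39×1647.1 = -50.20 mGal
Difference = -50.20 − (-11.70) = -38.50 mGal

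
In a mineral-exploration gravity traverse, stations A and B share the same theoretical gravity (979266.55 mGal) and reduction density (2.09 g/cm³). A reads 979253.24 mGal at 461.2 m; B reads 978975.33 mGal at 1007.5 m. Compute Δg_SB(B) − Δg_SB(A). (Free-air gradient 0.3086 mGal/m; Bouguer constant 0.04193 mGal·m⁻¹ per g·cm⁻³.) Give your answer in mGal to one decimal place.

-157.2

Δg_SB(A) = 979253.24 − 979266.55 + 0.3086×461.2 − 0.04193×2.09×461.2 = 88.60 mGal
Δg_SB(B) = 978975.33 − 979266.55 + 0.3086×1007.5 − 0.04193×2.09×1007.5 = -68.60 mGal
Difference = -68.60 − (88.60) = -157.20 mGal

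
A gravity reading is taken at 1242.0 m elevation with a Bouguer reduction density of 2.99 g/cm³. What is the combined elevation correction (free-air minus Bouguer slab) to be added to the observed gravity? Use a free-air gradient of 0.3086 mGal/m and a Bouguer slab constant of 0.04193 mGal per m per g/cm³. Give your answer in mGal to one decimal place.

Combined gradient = 0.3086 − 0.04193 × 2.99 = 0.1832293 mGal/m
Combined elevation correction = 0.1832293 × 1242.0 = 227.6 mGal

227.6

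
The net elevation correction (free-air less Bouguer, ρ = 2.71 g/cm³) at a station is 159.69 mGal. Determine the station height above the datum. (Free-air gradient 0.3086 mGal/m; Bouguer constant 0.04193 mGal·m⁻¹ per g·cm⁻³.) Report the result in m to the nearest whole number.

819

Combined gradient = 0.3086 − 0.04193 × 2.71 = 0.1949697 mGal/m
h = 159.69 / 0.1949697 = 819.05 m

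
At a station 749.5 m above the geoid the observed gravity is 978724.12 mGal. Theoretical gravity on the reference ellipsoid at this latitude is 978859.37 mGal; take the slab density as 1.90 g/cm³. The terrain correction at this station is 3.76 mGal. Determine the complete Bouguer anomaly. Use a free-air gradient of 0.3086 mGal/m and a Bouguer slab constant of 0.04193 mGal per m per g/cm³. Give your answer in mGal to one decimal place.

40.1

Free-air correction = 0.3086 × 749.5 = 231.30 mGal
Free-air anomaly = 978724.12 − 978859.37 + (231.30) = 96.05 mGal
Bouguer slab correction = 0.04193 × 1.90 × 749.5 = 59.71 mGal
Simple Bouguer anomaly = 96.05 − (59.71) = 36.34 mGal
Complete Bouguer anomaly = 36.34 + 3.76 = 40.10 mGal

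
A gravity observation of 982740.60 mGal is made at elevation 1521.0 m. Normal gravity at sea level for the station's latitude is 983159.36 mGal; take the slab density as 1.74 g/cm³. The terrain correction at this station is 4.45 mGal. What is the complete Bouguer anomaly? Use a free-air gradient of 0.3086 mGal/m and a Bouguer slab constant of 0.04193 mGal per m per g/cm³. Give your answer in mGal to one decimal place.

-55.9

Free-air correction = 0.3086 × 1521.0 = 469.38 mGal
Free-air anomaly = 982740.60 − 983159.36 + (469.38) = 50.62 mGal
Bouguer slab correction = 0.04193 × 1.74 × 1521.0 = 110.97 mGal
Simple Bouguer anomaly = 50.62 − (110.97) = -60.35 mGal
Complete Bouguer anomaly = -60.35 + 4.45 = -55.90 mGal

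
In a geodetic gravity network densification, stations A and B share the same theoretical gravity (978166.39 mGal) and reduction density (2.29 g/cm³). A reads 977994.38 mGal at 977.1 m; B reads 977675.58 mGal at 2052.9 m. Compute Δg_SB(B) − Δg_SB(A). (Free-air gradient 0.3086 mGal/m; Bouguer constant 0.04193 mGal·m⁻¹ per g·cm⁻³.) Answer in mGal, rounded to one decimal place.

-90.1

Δg_SB(A) = 977994.38 − 978166.39 + 0.3086×977.1 − 0.04193×2.29×977.1 = 35.70 mGal
Δg_SB(B) = 977675.58 − 978166.39 + 0.3086×2052.9 − 0.04193×2.29×2052.9 = -54.40 mGal
Difference = -54.40 − (35.70) = -90.10 mGal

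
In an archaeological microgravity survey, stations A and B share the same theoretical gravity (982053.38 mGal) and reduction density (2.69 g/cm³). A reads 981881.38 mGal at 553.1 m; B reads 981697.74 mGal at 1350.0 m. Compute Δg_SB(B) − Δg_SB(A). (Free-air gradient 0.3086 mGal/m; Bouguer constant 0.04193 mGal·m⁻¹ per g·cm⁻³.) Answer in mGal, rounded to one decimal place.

-27.6

Δg_SB(A) = 981881.38 − 982053.38 + 0.3086×553.1 − 0.04193×2.69×553.1 = -63.70 mGal
Δg_SB(B) = 981697.74 − 982053.38 + 0.3086×1350.0 − 0.04193×2.69×1350.0 = -91.30 mGal
Difference = -91.30 − (-63.70) = -27.60 mGal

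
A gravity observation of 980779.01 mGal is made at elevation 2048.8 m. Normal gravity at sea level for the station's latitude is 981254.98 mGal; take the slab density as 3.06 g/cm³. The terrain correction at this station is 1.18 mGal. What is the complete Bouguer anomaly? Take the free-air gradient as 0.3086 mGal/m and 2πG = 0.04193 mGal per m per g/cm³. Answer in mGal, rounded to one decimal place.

Free-air correction = 0.3086 × 2048.8 = 632.26 mGal
Free-air anomaly = 980779.01 − 981254.98 + (632.26) = 156.29 mGal
Bouguer slab correction = 0.04193 × 3.06 × 2048.8 = 262.87 mGal
Simple Bouguer anomaly = 156.29 − (262.87) = -106.58 mGal
Complete Bouguer anomaly = -106.58 + 1.18 = -105.40 mGal

-105.4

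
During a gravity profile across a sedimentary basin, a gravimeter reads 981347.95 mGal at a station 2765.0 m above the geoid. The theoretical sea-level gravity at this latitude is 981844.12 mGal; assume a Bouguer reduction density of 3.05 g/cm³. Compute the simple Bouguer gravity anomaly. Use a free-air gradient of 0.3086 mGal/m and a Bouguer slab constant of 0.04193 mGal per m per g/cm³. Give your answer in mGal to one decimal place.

3.5

Free-air correction = 0.3086 × 2765.0 = 853.28 mGal
Free-air anomaly = 981347.95 − 981844.12 + (853.28) = 357.11 mGal
Bouguer slab correction = 0.04193 × 3.05 × 2765.0 = 353.61 mGal
Simple Bouguer anomaly = 357.11 − (353.61) = 3.50 mGal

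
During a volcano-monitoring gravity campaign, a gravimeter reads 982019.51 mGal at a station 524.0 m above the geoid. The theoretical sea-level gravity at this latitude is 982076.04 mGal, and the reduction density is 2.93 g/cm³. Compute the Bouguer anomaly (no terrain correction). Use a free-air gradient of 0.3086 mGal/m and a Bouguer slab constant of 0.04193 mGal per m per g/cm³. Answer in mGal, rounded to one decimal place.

Free-air correction = 0.3086 × 524.0 = 161.71 mGal
Free-air anomaly = 982019.51 − 982076.04 + (161.71) = 105.18 mGal
Bouguer slab correction = 0.04193 × 2.93 × 524.0 = 64.38 mGal
Simple Bouguer anomaly = 105.18 − (64.38) = 40.80 mGal

40.8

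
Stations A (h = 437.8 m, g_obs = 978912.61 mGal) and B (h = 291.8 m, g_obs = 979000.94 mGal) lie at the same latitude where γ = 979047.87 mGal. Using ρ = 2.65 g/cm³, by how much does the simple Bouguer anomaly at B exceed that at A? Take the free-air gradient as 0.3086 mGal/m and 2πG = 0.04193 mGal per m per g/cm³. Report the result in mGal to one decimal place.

59.5

Δg_SB(A) = 978912.61 − 979047.87 + 0.3086×437.8 − 0.04193×2.65×437.8 = -48.80 mGal
Δg_SB(B) = 979000.94 − 979047.87 + 0.3086×291.8 − 0.04193×2.65×291.8 = 10.70 mGal
Difference = 10.70 − (-48.80) = 59.50 mGal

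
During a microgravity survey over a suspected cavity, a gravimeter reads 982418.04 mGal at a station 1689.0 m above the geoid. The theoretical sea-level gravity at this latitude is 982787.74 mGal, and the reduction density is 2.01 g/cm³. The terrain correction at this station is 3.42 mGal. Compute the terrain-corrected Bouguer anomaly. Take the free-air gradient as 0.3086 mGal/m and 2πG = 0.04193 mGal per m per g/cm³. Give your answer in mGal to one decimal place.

Free-air correction = 0.3086 × 1689.0 = 521.23 mGal
Free-air anomaly = 982418.04 − 982787.74 + (521.23) = 151.53 mGal
Bouguer slab correction = 0.04193 × 2.01 × 1689.0 = 142.35 mGal
Simple Bouguer anomaly = 151.53 − (142.35) = 9.18 mGal
Complete Bouguer anomaly = 9.18 + 3.42 = 12.60 mGal

12.6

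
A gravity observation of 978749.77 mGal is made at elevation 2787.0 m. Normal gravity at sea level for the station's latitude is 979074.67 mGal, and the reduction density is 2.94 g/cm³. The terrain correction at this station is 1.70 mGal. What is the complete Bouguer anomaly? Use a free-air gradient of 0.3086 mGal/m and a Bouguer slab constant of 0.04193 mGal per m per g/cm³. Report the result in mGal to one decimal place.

193.3

Free-air correction = 0.3086 × 2787.0 = 860.07 mGal
Free-air anomaly = 978749.77 − 979074.67 + (860.07) = 535.17 mGal
Bouguer slab correction = 0.04193 × 2.94 × 2787.0 = 343.57 mGal
Simple Bouguer anomaly = 535.17 − (343.57) = 191.60 mGal
Complete Bouguer anomaly = 191.60 + 1.70 = 193.30 mGal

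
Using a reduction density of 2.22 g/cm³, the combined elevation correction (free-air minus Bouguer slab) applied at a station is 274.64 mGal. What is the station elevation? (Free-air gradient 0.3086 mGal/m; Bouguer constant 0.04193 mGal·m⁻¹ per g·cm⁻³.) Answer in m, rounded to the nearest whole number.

Combined gradient = 0.3086 − 0.04193 × 2.22 = 0.2155154 mGal/m
h = 274.64 / 0.2155154 = 1274.34 m

1274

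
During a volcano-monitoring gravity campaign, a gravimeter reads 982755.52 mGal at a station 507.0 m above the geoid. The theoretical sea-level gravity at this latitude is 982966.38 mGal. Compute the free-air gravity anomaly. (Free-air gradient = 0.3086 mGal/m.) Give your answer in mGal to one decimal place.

Free-air correction = 0.3086 × 507.0 = 156.46 mGal
Free-air anomaly = 982755.52 − 982966.38 + (156.46) = -54.40 mGal

-54.4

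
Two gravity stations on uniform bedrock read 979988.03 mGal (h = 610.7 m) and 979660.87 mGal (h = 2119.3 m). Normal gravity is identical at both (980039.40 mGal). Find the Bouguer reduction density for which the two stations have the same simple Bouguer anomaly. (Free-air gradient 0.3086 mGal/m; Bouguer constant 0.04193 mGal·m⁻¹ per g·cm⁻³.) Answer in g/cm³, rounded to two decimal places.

2.19

Δg_obs = 979660.87 − 979988.03 = -327.16 mGal over Δh = 2119.3 − 610.7 = 1508.6 m
Equal Bouguer anomalies ⇒ Δg_obs + (0.3086 − 0.04193ρ)·Δh = 0
0.3086 − 0.04193ρ = −Δg_obs/Δh = 0.21686
ρ = (0.3086 − 0.21686) / 0.04193 = 2.19 g/cm³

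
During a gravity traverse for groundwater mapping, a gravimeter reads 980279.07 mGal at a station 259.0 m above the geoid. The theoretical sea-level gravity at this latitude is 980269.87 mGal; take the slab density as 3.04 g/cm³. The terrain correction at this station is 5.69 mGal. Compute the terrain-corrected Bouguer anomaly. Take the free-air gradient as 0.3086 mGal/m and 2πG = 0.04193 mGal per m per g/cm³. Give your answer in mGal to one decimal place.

61.8

Free-air correction = 0.3086 × 259.0 = 79.93 mGal
Free-air anomaly = 980279.07 − 980269.87 + (79.93) = 89.13 mGal
Bouguer slab correction = 0.04193 × 3.04 × 259.0 = 33.01 mGal
Simple Bouguer anomaly = 89.13 − (33.01) = 56.12 mGal
Complete Bouguer anomaly = 56.12 + 5.69 = 61.81 mGal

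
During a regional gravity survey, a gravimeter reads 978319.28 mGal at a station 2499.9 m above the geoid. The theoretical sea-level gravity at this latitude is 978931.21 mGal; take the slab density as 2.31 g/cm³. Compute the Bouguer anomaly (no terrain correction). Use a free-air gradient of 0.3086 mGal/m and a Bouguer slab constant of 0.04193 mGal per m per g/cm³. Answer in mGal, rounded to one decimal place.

Free-air correction = 0.3086 × 2499.9 = 771.47 mGal
Free-air anomaly = 978319.28 − 978931.21 + (771.47) = 159.54 mGal
Bouguer slab correction = 0.04193 × 2.31 × 2499.9 = 242.14 mGal
Simple Bouguer anomaly = 159.54 − (242.14) = -82.60 mGal

-82.6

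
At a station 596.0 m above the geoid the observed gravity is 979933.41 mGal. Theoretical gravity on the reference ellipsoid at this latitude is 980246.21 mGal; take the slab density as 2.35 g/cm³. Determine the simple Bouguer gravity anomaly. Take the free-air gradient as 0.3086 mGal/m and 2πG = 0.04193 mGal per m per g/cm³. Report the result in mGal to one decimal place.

Free-air correction = 0.3086 × 596.0 = 183.93 mGal
Free-air anomaly = 979933.41 − 980246.21 + (183.93) = -128.87 mGal
Bouguer slab correction = 0.04193 × 2.35 × 596.0 = 58.73 mGal
Simple Bouguer anomaly = -128.87 − (58.73) = -187.60 mGal

-187.6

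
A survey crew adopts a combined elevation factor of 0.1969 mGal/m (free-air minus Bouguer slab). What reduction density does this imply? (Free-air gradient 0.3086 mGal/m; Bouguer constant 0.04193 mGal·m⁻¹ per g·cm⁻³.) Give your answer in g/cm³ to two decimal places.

0.1969 = 0.3086 − 0.04193 × ρ
ρ = (0.3086 − 0.1969) / 0.04193 = 2.66 g/cm³

2.66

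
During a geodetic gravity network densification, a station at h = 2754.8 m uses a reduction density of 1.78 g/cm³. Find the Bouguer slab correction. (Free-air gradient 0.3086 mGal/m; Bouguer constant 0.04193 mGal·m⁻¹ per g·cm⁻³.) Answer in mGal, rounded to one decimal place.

Bouguer slab correction = 0.04193 × 1.78 × 2754.8 = 205.6 mGal

205.6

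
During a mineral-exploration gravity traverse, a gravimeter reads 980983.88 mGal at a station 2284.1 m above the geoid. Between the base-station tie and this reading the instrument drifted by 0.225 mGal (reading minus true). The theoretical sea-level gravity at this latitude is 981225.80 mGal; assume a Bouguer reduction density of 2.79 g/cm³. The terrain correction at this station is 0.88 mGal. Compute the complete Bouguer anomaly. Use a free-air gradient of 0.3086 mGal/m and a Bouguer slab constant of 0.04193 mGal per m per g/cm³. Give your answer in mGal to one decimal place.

Drift-corrected reading = 980983.88 − (0.225) = 980983.655 mGal
Free-air correction = 0.3086 × 2284.1 = 704.87 mGal
Free-air anomaly = 980983.655 − 981225.80 + (704.87) = 462.725 mGal
Bouguer slab correction = 0.04193 × 2.79 × 2284.1 = 267.20 mGal
Simple Bouguer anomaly = 462.725 − (267.20) = 195.525 mGal
Complete Bouguer anomaly = 195.525 + 0.88 = 196.405 mGal

196.4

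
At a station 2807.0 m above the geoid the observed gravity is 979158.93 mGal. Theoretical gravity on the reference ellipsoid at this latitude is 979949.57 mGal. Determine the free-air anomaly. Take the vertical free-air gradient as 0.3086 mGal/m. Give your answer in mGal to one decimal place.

Free-air correction = 0.3086 × 2807.0 = 866.24 mGal
Free-air anomaly = 979158.93 − 979949.57 + (866.24) = 75.60 mGal

75.6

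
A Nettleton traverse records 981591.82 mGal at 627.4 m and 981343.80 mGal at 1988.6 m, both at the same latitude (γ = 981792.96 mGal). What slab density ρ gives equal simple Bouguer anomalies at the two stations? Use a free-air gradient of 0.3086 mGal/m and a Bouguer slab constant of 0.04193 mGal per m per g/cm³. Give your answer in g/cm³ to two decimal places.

3.01

Δg_obs = 981343.80 − 981591.82 = -248.02 mGal over Δh = 1988.6 − 627.4 = 1361.2 m
Equal Bouguer anomalies ⇒ Δg_obs + (0.3086 − 0.04193ρ)·Δh = 0
0.3086 − 0.04193ρ = −Δg_obs/Δh = 0.18221
ρ = (0.3086 − 0.18221) / 0.04193 = 3.01 g/cm³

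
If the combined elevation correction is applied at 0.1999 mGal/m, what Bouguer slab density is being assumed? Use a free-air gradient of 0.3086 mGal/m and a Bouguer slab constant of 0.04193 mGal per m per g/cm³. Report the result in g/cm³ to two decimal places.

0.1999 = 0.3086 − 0.04193 × ρ
ρ = (0.3086 − 0.1999) / 0.04193 = 2.59 g/cm³

2.59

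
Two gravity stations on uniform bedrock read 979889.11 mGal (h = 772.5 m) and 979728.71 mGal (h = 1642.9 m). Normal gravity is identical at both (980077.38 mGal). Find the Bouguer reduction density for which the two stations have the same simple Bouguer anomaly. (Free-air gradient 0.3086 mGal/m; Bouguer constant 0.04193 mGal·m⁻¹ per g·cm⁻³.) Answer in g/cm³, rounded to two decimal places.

Δg_obs = 979728.71 − 979889.11 = -160.40 mGal over Δh = 1642.9 − 772.5 = 870.4 m
Equal Bouguer anomalies ⇒ Δg_obs + (0.3086 − 0.04193ρ)·Δh = 0
0.3086 − 0.04193ρ = −Δg_obs/Δh = 0.18428
ρ = (0.3086 − 0.18428) / 0.04193 = 2.96 g/cm³

2.96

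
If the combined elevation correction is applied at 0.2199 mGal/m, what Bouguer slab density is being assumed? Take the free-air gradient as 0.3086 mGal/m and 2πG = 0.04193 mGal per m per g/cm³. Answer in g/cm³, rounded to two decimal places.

0.2199 = 0.3086 − 0.04193 × ρ
ρ = (0.3086 − 0.2199) / 0.04193 = 2.12 g/cm³

2.12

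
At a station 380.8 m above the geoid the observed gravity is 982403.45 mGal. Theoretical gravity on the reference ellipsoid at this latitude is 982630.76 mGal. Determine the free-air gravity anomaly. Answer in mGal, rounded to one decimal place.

Free-air correction = 0.3086 × 380.8 = 117.51 mGal
Free-air anomaly = 982403.45 − 982630.76 + (117.51) = -109.80 mGal

-109.8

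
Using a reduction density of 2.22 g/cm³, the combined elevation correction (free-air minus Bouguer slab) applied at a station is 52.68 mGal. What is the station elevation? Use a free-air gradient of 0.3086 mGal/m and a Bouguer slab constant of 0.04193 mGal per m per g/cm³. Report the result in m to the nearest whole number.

Combined gradient = 0.3086 − 0.04193 × 2.22 = 0.2155154 mGal/m
h = 52.68 / 0.2155154 = 244.44 m

244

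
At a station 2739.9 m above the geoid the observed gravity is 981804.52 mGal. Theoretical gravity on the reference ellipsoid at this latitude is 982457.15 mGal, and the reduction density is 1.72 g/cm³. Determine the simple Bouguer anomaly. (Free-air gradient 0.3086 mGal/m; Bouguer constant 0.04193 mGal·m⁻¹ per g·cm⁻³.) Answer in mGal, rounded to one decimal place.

-4.7

Free-air correction = 0.3086 × 2739.9 = 845.53 mGal
Free-air anomaly = 981804.52 − 982457.15 + (845.53) = 192.90 mGal
Bouguer slab correction = 0.04193 × 1.72 × 2739.9 = 197.60 mGal
Simple Bouguer anomaly = 192.90 − (197.60) = -4.70 mGal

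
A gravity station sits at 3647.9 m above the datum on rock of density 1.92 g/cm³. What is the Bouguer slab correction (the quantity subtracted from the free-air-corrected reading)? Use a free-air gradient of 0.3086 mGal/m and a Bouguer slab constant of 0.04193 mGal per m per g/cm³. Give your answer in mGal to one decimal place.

293.7

Bouguer slab correction = 0.04193 × 1.92 × 3647.9 = 293.7 mGal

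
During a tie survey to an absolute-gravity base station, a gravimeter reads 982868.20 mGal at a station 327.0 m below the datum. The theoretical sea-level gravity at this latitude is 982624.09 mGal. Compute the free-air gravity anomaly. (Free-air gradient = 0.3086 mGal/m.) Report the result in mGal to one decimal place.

Free-air correction = 0.3086 × -327.0 = -100.91 mGal
Free-air anomaly = 982868.20 − 982624.09 + (-100.91) = 143.20 mGal

143.2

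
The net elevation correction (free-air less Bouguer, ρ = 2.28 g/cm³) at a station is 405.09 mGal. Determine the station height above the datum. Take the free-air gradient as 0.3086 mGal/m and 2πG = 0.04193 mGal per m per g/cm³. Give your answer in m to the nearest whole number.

1902

Combined gradient = 0.3086 − 0.04193 × 2.28 = 0.2129996 mGal/m
h = 405.09 / 0.2129996 = 1901.83 m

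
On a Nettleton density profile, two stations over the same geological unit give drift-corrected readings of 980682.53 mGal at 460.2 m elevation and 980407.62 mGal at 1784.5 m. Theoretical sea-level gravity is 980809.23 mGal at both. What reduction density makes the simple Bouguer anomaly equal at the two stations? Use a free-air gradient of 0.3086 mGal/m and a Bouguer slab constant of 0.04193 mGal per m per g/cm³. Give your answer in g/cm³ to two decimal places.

Δg_obs = 980407.62 − 980682.53 = -274.91 mGal over Δh = 1784.5 − 460.2 = 1324.3 m
Equal Bouguer anomalies ⇒ Δg_obs + (0.3086 − 0.04193ρ)·Δh = 0
0.3086 − 0.04193ρ = −Δg_obs/Δh = 0.20759
ρ = (0.3086 − 0.20759) / 0.04193 = 2.41 g/cm³

2.41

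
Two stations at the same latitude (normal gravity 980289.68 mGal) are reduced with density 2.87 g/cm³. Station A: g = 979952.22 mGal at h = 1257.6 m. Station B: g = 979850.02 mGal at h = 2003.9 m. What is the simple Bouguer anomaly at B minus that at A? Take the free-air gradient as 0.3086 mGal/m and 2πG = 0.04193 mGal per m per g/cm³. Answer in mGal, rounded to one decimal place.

Δg_SB(A) = 979952.22 − 980289.68 + 0.3086×1257.6 − 0.04193×2.87×1257.6 = -100.70 mGal
Δg_SB(B) = 979850.02 − 980289.68 + 0.3086×2003.9 − 0.04193×2.87×2003.9 = -62.40 mGal
Difference = -62.40 − (-100.70) = 38.30 mGal

38.3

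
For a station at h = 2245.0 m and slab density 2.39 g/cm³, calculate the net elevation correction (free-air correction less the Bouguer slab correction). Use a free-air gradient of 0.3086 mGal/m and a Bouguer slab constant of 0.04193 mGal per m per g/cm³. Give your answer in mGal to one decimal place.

467.8

Combined gradient = 0.3086 − 0.04193 × 2.39 = 0.2083873 mGal/m
Combined elevation correction = 0.2083873 × 2245.0 = 467.8 mGal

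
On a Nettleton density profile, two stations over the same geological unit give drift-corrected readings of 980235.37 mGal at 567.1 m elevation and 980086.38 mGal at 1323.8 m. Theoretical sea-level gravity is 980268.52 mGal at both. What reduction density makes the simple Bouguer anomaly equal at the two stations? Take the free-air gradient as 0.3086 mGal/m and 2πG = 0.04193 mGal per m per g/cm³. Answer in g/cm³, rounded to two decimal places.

Δg_obs = 980086.38 − 980235.37 = -148.99 mGal over Δh = 1323.8 − 567.1 = 756.7 m
Equal Bouguer anomalies ⇒ Δg_obs + (0.3086 − 0.04193ρ)·Δh = 0
0.3086 − 0.04193ρ = −Δg_obs/Δh = 0.19689
ρ = (0.3086 − 0.19689) / 0.04193 = 2.66 g/cm³

2.66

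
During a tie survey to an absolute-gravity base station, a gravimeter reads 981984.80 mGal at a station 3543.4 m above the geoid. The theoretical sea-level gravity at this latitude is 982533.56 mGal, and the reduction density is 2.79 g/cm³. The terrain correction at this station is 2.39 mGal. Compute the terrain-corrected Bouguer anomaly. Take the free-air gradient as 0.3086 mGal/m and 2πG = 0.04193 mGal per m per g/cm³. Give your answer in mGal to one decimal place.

132.6

Free-air correction = 0.3086 × 3543.4 = 1093.49 mGal
Free-air anomaly = 981984.80 − 982533.56 + (1093.49) = 544.73 mGal
Bouguer slab correction = 0.04193 × 2.79 × 3543.4 = 414.52 mGal
Simple Bouguer anomaly = 544.73 − (414.52) = 130.21 mGal
Complete Bouguer anomaly = 130.21 + 2.39 = 132.60 mGal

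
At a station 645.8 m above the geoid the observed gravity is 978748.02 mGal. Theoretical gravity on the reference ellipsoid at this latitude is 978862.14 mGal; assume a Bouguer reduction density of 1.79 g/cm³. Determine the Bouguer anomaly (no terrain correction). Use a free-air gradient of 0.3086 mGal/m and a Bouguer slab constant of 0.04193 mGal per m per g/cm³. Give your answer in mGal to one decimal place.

36.7

Free-air correction = 0.3086 × 645.8 = 199.29 mGal
Free-air anomaly = 978748.02 − 978862.14 + (199.29) = 85.17 mGal
Bouguer slab correction = 0.04193 × 1.79 × 645.8 = 48.47 mGal
Simple Bouguer anomaly = 85.17 − (48.47) = 36.70 mGal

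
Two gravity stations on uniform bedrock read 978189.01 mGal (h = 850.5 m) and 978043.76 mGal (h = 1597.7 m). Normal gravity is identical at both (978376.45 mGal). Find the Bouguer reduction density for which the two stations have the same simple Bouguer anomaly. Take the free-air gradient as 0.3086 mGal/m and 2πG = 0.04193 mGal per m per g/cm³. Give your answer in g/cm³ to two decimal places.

2.72

Δg_obs = 978043.76 − 978189.01 = -145.25 mGal over Δh = 1597.7 − 850.5 = 747.2 m
Equal Bouguer anomalies ⇒ Δg_obs + (0.3086 − 0.04193ρ)·Δh = 0
0.3086 − 0.04193ρ = −Δg_obs/Δh = 0.19439
ρ = (0.3086 − 0.19439) / 0.04193 = 2.72 g/cm³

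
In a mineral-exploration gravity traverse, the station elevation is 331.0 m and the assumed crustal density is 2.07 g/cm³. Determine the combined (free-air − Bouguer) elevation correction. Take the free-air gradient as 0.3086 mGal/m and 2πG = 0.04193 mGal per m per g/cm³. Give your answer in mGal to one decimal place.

73.4

Combined gradient = 0.3086 − 0.04193 × 2.07 = 0.2218049 mGal/m
Combined elevation correction = 0.2218049 × 331.0 = 73.4 mGal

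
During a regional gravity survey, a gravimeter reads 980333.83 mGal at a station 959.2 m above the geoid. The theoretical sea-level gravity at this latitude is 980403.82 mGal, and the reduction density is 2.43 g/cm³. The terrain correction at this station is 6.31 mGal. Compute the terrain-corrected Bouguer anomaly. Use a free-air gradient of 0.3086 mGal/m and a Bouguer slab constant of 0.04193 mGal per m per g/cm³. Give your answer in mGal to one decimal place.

134.6

Free-air correction = 0.3086 × 959.2 = 296.01 mGal
Free-air anomaly = 980333.83 − 980403.82 + (296.01) = 226.02 mGal
Bouguer slab correction = 0.04193 × 2.43 × 959.2 = 97.73 mGal
Simple Bouguer anomaly = 226.02 − (97.73) = 128.29 mGal
Complete Bouguer anomaly = 128.29 + 6.31 = 134.60 mGal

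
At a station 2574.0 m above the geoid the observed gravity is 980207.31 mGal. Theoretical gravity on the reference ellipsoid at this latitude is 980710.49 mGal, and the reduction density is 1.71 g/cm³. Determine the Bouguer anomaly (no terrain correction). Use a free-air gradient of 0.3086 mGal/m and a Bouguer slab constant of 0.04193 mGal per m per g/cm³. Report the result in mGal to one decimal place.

106.6

Free-air correction = 0.3086 × 2574.0 = 794.34 mGal
Free-air anomaly = 980207.31 − 980710.49 + (794.34) = 291.16 mGal
Bouguer slab correction = 0.04193 × 1.71 × 2574.0 = 184.56 mGal
Simple Bouguer anomaly = 291.16 − (184.56) = 106.60 mGal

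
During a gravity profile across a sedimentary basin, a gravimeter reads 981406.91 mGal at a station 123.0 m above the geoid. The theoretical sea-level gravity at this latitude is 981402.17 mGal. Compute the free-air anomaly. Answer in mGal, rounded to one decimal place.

42.7

Free-air correction = 0.3086 × 123.0 = 37.96 mGal
Free-air anomaly = 981406.91 − 981402.17 + (37.96) = 42.70 mGal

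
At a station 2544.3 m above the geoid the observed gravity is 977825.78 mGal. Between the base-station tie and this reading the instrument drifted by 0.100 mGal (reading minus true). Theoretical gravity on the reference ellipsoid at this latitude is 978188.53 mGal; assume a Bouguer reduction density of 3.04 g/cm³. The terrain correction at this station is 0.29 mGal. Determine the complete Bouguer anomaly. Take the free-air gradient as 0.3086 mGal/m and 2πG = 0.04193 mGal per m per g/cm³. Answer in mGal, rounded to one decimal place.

98.3

Drift-corrected reading = 977825.78 − (0.100) = 977825.680 mGal
Free-air correction = 0.3086 × 2544.3 = 785.17 mGal
Free-air anomaly = 977825.680 − 978188.53 + (785.17) = 422.320 mGal
Bouguer slab correction = 0.04193 × 3.04 × 2544.3 = 324.31 mGal
Simple Bouguer anomaly = 422.320 − (324.31) = 98.010 mGal
Complete Bouguer anomaly = 98.010 + 0.29 = 98.300 mGal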